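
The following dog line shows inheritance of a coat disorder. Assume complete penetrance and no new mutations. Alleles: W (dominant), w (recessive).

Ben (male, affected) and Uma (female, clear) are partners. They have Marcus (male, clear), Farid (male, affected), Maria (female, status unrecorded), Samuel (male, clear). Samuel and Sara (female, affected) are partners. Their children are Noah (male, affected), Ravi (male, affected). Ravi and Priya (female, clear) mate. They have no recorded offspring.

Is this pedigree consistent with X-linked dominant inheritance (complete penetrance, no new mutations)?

Under X-linked dominant, Farid (affected, male) cannot arise from Ben (affected) × Uma (clear).

No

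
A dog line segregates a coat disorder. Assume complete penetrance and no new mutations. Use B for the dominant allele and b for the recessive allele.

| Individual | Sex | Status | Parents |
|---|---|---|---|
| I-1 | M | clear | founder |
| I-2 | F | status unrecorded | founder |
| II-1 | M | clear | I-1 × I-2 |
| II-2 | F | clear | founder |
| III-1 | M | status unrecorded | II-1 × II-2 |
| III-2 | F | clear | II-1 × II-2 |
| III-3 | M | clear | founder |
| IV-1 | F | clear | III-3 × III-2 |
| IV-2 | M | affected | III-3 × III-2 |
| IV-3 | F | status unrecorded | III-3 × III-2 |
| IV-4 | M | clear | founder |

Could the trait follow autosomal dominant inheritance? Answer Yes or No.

No

Under autosomal dominant, IV-2 (affected, male) cannot arise from III-3 (clear) × III-2 (clear).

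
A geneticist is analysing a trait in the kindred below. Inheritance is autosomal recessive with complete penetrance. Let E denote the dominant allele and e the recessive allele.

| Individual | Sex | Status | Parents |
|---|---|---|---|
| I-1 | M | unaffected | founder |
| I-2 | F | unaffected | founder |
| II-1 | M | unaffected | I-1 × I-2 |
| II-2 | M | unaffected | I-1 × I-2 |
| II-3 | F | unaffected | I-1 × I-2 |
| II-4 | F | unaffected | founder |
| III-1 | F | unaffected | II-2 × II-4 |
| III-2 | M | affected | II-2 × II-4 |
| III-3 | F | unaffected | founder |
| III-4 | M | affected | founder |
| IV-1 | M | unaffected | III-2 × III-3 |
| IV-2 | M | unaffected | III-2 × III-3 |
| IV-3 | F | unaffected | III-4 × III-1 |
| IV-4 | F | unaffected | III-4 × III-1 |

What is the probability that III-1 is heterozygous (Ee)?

II-2 is unaffected so carries E and passed e to III-2 (ee), so II-2 is Ee.
II-4 is unaffected so carries E and passed e to III-2 (ee), so II-4 is Ee.
Their cross gives offspring ratios 1/4 EE : 1/2 Ee : 1/4 ee. Conditioning on III-1 being unaffected, P(Ee) = 1/2 / 3/4 = 2/3 before taking III-1's own offspring into account.
III-4 is affected, so III-4 is ee.
Now use III-1's offspring. Probability of each recorded status — unaffected daughter IV-3: 1/2 if III-1 is Ee, 1 if EE; unaffected daughter IV-4: 1/2 if III-1 is Ee, 1 if EE.
Bayes: P(Ee) = 2/3·1/4 / (2/3·1/4 + 1/3·1) = 1/3.

1/3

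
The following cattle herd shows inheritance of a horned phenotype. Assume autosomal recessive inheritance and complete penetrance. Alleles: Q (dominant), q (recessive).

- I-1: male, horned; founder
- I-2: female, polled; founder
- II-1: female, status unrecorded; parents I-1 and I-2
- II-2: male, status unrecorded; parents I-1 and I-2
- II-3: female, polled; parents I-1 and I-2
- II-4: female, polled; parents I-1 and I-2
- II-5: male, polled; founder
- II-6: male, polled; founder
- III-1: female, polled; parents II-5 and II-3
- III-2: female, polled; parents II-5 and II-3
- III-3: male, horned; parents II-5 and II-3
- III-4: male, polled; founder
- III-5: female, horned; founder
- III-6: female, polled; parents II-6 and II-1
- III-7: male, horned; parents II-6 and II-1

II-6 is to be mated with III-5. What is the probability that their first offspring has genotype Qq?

1/2

II-6 is polled so carries Q and passed q to III-7 (qq), so II-6 is Qq.
III-5 is horned, so III-5 is qq.
The cross gives 1/2 Qq : 1/2 qq, so P(offspring has genotype Qq) = 1/2.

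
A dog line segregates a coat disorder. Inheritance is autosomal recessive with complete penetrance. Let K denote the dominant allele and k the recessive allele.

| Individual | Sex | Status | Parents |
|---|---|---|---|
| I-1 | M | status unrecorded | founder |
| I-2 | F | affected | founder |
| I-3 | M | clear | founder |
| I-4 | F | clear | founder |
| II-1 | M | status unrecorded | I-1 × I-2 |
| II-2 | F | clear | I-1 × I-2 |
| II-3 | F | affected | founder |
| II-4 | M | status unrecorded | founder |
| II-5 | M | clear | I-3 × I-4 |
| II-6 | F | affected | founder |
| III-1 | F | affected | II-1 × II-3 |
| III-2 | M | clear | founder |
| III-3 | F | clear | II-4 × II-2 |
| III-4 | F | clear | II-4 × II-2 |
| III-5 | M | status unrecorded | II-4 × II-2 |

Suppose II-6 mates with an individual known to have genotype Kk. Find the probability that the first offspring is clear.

1/2

II-6 is affected, so II-6 is kk.
The cross gives 1/2 Kk : 1/2 kk, so P(offspring is clear) = 1/2.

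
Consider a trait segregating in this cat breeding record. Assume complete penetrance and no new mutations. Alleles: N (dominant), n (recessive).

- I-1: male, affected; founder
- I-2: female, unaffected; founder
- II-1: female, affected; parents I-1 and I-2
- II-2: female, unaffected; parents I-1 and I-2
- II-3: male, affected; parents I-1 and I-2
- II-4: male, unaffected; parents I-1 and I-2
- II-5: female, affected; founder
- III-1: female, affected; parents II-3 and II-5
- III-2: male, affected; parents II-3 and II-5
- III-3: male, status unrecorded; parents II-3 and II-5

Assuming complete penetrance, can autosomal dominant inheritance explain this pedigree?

Yes

A consistent assignment under autosomal dominant exists: I-1 Nn, I-2 nn, II-1 Nn, II-2 nn, II-3 Nn, II-4 nn, II-5 NN, III-1 NN, III-2 NN, III-3 NN.
In this assignment every recorded phenotype matches its genotype and every non-founder's genotype is obtainable from its parents' genotypes, so the pedigree is consistent.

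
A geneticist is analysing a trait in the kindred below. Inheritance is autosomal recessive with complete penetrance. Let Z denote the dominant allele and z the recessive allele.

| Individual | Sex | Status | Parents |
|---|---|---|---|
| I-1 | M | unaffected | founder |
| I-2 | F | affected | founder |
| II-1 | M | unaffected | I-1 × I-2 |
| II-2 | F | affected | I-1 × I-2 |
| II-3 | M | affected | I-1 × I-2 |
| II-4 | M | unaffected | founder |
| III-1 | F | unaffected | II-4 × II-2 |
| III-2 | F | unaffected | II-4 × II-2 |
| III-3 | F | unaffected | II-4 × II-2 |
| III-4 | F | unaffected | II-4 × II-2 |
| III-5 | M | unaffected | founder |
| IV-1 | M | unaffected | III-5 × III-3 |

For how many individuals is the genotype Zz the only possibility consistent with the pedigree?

6

Obligate heterozygotes: I-1 is unaffected so carries Z and passed z to II-2 (zz), so I-1 is Zz; II-1 is unaffected so carries Z and received z from I-2 (zz), so II-1 is Zz; III-1 is unaffected so carries Z and received z from II-2 (zz), so III-1 is Zz; III-2 is unaffected so carries Z and received z from II-2 (zz), so III-2 is Zz; III-3 is unaffected so carries Z and received z from II-2 (zz), so III-3 is Zz; III-4 is unaffected so carries Z and received z from II-2 (zz), so III-4 is Zz.
Every other individual is either homozygous by phenotype or has at least one consistent homozygous assignment, so the count is 6.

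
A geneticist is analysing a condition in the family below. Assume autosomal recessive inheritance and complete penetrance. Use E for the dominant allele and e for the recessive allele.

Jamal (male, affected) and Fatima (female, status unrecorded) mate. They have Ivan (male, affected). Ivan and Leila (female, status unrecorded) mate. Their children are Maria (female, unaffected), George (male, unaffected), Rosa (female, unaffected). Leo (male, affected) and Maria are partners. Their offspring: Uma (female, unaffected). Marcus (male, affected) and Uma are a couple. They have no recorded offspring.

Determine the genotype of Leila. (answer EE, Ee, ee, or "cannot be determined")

Leila's phenotype is unrecorded, and no parent or child forces a single allele at both positions; consistent genotype assignments exist with Leila as EE or Ee.

cannot be determined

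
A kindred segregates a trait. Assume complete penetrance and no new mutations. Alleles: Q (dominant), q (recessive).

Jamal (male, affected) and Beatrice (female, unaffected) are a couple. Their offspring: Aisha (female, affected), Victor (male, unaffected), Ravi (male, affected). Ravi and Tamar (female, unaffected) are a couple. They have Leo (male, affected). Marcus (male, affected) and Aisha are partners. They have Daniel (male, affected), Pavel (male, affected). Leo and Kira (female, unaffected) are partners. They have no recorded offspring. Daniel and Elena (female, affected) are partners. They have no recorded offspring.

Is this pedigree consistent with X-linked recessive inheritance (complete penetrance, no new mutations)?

Yes

A consistent assignment under X-linked recessive exists: Jamal X^q Y, Beatrice X^Q X^q, Aisha X^q X^q, Victor X^Q Y, Ravi X^q Y, Tamar X^Q X^q, Marcus X^q Y, Leo X^q Y, Kira X^Q X^Q, Daniel X^q Y, Pavel X^q Y, Elena X^q X^q.
In this assignment every recorded phenotype matches its genotype and every non-founder's genotype is obtainable from its parents' genotypes, so the pedigree is consistent.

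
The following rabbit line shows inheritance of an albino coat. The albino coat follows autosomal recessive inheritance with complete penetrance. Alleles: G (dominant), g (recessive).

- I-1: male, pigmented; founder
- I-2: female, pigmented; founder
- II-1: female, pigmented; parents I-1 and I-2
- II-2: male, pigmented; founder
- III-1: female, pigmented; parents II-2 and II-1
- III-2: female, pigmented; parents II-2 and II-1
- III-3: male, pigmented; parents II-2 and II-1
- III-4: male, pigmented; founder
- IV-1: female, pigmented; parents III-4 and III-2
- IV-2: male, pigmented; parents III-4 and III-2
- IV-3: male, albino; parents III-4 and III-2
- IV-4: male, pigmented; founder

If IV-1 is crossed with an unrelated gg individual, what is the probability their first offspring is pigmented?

2/3

III-4 is pigmented so carries G and passed g to IV-3 (gg), so III-4 is Gg.
III-2 is pigmented so carries G and passed g to IV-3 (gg), so III-2 is Gg.
IV-1 is a pigmented offspring of III-4 (Gg) × III-2 (Gg), whose cross gives 1/4 GG : 1/2 Gg : 1/4 gg; conditioning on being pigmented, IV-1 is GG with probability 1/3, Gg with probability 2/3.
Summing over parental genotype combinations, P(offspring is pigmented) = 1/3·1 + 2/3·1/2 = 2/3.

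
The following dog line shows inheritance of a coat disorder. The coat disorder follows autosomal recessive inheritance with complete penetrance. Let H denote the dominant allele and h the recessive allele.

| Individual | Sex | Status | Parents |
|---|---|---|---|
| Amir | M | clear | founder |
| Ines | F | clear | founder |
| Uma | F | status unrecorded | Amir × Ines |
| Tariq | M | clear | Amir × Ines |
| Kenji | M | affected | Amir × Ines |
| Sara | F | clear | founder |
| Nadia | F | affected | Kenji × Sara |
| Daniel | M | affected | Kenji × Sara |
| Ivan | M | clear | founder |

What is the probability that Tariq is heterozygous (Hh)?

2/3

Amir is clear so carries H and passed h to Kenji (hh), so Amir is Hh.
Ines is clear so carries H and passed h to Kenji (hh), so Ines is Hh.
Their cross gives offspring ratios 1/4 HH : 1/2 Hh : 1/4 hh. Conditioning on Tariq being clear, P(Hh) = 1/2 / 3/4 = 2/3.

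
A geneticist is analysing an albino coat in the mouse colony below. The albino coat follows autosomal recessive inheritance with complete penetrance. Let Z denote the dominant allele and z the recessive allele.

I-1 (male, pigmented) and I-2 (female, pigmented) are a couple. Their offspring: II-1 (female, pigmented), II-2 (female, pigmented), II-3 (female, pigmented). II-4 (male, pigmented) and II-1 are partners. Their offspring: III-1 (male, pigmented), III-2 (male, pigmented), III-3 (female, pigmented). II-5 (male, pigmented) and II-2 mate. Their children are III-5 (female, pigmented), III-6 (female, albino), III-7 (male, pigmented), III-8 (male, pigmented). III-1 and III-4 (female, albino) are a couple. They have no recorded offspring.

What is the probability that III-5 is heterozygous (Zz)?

2/3

II-5 is pigmented so carries Z and passed z to III-6 (zz), so II-5 is Zz.
II-2 is pigmented so carries Z and passed z to III-6 (zz), so II-2 is Zz.
Their cross gives offspring ratios 1/4 ZZ : 1/2 Zz : 1/4 zz. Conditioning on III-5 being pigmented, P(Zz) = 1/2 / 3/4 = 2/3.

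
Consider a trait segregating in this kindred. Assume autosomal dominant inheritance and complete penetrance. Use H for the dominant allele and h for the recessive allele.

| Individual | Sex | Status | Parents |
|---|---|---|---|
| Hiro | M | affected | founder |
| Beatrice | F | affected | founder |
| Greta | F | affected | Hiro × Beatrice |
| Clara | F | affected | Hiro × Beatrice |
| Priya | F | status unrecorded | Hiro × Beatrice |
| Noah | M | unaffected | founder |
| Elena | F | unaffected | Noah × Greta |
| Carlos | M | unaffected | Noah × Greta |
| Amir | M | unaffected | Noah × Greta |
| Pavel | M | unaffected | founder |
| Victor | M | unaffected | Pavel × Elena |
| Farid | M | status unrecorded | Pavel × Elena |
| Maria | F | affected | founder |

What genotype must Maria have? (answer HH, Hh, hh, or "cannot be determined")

cannot be determined

Maria's phenotype allows HH or Hh, and no parent or child forces a single allele at both positions; consistent genotype assignments exist with Maria as HH or Hh.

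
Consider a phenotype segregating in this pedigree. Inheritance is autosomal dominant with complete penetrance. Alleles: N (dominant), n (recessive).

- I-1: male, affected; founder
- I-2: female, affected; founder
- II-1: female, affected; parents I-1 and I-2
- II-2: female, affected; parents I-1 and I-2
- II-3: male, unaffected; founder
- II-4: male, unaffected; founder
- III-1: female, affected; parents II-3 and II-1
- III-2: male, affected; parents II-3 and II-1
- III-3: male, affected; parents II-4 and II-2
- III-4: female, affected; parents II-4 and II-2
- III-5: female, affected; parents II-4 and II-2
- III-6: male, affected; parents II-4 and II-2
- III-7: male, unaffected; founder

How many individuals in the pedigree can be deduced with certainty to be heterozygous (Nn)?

6

Obligate heterozygotes: III-1 is affected so carries N and received n from II-3 (nn), so III-1 is Nn; III-2 is affected so carries N and received n from II-3 (nn), so III-2 is Nn; III-3 is affected so carries N and received n from II-4 (nn), so III-3 is Nn; III-4 is affected so carries N and received n from II-4 (nn), so III-4 is Nn; III-5 is affected so carries N and received n from II-4 (nn), so III-5 is Nn; III-6 is affected so carries N and received n from II-4 (nn), so III-6 is Nn.
Every other individual is either homozygous by phenotype or has at least one consistent homozygous assignment, so the count is 6.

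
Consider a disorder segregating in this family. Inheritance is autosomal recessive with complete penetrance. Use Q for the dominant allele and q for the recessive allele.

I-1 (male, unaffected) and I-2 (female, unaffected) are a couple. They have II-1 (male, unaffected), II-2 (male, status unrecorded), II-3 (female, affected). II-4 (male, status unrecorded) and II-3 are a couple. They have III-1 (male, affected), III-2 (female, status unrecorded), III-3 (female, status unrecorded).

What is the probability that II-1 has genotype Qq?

I-1 is unaffected so carries Q and passed q to II-3 (qq), so I-1 is Qq.
I-2 is unaffected so carries Q and passed q to II-3 (qq), so I-2 is Qq.
Their cross gives offspring ratios 1/4 QQ : 1/2 Qq : 1/4 qq. Conditioning on II-1 being unaffected, P(Qq) = 1/2 / 3/4 = 2/3.

2/3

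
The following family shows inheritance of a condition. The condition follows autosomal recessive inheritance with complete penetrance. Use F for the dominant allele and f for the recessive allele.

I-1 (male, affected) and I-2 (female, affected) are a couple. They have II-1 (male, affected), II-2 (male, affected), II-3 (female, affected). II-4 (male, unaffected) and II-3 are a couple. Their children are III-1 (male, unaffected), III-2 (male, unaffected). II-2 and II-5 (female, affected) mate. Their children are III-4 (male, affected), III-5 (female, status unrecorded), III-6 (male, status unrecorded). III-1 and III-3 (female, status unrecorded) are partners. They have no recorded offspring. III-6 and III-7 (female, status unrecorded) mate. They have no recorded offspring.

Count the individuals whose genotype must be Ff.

Obligate heterozygotes: III-1 is unaffected so carries F and received f from II-3 (ff), so III-1 is Ff; III-2 is unaffected so carries F and received f from II-3 (ff), so III-2 is Ff.
Every other individual is either homozygous by phenotype or has at least one consistent homozygous assignment, so the count is 2.

2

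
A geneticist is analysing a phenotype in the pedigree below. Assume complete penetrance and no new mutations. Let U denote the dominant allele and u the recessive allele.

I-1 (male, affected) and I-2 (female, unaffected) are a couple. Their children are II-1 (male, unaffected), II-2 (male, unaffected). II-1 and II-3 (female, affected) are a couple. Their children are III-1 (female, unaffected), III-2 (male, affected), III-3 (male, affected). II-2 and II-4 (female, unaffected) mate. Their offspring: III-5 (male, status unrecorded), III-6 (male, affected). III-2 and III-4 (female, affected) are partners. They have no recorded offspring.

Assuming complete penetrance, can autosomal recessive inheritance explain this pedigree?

Yes

A consistent assignment under autosomal recessive exists: I-1 uu, I-2 UU, II-1 Uu, II-2 Uu, II-3 uu, II-4 Uu, III-1 Uu, III-2 uu, III-3 uu, III-4 uu, III-5 UU, III-6 uu.
In this assignment every recorded phenotype matches its genotype and every non-founder's genotype is obtainable from its parents' genotypes, so the pedigree is consistent.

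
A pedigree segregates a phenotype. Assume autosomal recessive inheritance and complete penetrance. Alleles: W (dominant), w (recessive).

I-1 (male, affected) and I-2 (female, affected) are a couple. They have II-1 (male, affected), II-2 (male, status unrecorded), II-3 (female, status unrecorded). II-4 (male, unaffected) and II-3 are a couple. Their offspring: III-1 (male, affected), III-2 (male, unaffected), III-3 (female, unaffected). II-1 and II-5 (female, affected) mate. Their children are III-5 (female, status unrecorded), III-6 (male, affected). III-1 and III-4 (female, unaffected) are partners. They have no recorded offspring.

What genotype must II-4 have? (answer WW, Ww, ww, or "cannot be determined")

From phenotype alone, II-4 is WW or Ww.
II-4 is unaffected so carries W and passed w to III-1 (ww), so II-4 is Ww.

Ww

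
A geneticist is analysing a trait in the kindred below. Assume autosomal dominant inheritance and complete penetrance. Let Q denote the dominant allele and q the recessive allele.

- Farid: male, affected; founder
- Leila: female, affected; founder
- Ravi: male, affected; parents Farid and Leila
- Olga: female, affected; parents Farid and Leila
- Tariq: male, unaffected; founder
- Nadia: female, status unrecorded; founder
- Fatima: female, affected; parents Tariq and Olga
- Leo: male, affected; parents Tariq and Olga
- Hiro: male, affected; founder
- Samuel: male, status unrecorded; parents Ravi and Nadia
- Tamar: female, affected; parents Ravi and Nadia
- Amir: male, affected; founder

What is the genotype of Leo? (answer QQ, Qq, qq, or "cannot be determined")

Qq

From phenotype alone, Leo is QQ or Qq.
Leo is affected so carries Q and received q from Tariq (qq), so Leo is Qq.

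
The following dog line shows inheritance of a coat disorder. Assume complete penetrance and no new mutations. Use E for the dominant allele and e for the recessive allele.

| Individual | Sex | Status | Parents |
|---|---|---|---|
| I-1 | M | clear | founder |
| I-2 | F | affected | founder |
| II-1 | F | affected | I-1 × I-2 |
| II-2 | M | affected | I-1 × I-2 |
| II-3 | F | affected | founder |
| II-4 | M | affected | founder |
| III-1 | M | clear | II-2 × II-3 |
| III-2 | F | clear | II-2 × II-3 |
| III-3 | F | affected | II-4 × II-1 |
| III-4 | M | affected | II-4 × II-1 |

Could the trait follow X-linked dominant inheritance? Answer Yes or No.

Under X-linked dominant, III-2 (clear, female) cannot arise from II-2 (affected) × II-3 (affected).

No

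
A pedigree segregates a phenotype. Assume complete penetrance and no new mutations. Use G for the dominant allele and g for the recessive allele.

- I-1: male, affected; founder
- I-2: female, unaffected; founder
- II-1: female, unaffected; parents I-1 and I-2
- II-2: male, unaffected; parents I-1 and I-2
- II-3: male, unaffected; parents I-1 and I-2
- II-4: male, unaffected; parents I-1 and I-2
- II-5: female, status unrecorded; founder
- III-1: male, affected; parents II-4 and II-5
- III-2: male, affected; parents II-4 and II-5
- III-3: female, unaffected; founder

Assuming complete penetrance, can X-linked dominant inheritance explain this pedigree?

Under X-linked dominant, II-1 (unaffected, female) cannot arise from I-1 (affected) × I-2 (unaffected).

No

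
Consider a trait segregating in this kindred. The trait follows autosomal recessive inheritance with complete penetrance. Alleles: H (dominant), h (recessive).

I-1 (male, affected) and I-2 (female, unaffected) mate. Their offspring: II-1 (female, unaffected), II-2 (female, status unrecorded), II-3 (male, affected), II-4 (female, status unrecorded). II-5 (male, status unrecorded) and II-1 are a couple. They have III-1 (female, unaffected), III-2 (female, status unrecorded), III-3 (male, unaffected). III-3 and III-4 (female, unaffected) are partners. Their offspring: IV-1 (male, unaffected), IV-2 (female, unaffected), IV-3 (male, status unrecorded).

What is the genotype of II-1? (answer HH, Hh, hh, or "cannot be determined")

Hh

From phenotype alone, II-1 is HH or Hh.
II-1 is unaffected so carries H and received h from I-1 (hh), so II-1 is Hh.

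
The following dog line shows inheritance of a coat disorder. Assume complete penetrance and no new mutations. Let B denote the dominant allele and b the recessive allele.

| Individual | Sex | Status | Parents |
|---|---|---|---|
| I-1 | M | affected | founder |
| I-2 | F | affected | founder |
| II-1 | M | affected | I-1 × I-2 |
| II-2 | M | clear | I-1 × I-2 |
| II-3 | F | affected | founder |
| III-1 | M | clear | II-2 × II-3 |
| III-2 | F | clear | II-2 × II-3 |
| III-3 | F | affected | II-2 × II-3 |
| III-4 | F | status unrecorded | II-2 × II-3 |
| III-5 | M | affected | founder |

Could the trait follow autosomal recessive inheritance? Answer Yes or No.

Under autosomal recessive, II-2 (clear, male) cannot arise from I-1 (affected) × I-2 (affected).

No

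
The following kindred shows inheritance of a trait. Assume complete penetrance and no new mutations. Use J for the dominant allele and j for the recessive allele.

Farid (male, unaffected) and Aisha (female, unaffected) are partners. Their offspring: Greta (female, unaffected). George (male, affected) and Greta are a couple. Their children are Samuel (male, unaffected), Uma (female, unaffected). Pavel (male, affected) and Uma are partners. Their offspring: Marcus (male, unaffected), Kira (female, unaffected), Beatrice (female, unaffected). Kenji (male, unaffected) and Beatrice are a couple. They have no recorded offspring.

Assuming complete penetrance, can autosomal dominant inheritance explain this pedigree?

A consistent assignment under autosomal dominant exists: Farid jj, Aisha jj, Greta jj, George Jj, Samuel jj, Uma jj, Pavel Jj, Marcus jj, Kira jj, Beatrice jj, Kenji jj.
In this assignment every recorded phenotype matches its genotype and every non-founder's genotype is obtainable from its parents' genotypes, so the pedigree is consistent.

Yes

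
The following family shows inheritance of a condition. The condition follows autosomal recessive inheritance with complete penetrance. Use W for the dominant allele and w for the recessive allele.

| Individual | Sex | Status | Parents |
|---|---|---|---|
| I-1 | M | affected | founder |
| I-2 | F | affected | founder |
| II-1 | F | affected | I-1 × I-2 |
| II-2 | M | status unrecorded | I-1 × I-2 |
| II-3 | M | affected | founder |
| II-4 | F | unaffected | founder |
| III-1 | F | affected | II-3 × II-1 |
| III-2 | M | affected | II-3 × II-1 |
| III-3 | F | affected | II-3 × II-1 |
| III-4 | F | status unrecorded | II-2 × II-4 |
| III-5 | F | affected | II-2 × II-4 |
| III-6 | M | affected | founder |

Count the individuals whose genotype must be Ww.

1

Obligate heterozygotes: II-4 is unaffected so carries W and passed w to III-5 (ww), so II-4 is Ww.
Every other individual is either homozygous by phenotype or has at least one consistent homozygous assignment, so the count is 1.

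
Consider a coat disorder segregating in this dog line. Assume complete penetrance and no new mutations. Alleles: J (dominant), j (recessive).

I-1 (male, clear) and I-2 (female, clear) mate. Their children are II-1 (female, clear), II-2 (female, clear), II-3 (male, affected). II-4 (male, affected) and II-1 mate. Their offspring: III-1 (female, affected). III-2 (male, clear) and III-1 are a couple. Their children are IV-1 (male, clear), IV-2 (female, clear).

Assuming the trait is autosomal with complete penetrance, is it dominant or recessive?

recessive

I-1 and I-2 are both clear yet have an affected child II-3. Under dominance, an affected child requires at least one affected parent, so the trait cannot be dominant.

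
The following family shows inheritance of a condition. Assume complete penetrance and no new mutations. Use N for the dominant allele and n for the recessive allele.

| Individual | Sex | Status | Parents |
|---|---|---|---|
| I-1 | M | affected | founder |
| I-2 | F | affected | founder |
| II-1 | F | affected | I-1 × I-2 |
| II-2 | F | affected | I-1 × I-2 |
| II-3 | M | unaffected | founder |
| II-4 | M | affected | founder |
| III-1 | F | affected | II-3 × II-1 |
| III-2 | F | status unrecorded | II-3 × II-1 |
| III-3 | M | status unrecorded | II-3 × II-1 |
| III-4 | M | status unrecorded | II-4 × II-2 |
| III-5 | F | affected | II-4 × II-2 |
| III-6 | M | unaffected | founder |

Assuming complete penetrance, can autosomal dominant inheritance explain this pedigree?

A consistent assignment under autosomal dominant exists: I-1 NN, I-2 NN, II-1 NN, II-2 NN, II-3 nn, II-4 NN, III-1 Nn, III-2 Nn, III-3 Nn, III-4 NN, III-5 NN, III-6 nn.
In this assignment every recorded phenotype matches its genotype and every non-founder's genotype is obtainable from its parents' genotypes, so the pedigree is consistent.

Yes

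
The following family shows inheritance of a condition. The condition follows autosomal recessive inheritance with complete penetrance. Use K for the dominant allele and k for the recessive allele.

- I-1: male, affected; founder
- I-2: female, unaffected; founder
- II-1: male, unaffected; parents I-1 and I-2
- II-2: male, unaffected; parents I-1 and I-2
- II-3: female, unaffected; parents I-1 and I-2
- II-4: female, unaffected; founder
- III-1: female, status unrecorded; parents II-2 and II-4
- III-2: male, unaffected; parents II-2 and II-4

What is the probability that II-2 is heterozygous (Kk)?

II-2 is unaffected so carries K and received k from I-1 (kk), so II-2 is Kk, giving P(Kk) = 1.

1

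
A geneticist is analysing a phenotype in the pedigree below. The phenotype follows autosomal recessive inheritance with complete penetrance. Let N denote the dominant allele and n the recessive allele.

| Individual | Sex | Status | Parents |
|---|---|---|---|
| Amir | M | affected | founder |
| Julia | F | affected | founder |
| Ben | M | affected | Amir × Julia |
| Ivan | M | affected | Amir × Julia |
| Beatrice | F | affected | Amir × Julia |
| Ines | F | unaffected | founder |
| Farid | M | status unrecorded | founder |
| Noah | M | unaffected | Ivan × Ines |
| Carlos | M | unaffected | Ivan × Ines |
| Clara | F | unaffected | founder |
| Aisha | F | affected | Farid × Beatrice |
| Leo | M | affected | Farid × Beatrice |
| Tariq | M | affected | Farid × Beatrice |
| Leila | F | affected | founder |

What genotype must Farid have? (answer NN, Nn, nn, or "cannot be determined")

cannot be determined

Farid's phenotype is unrecorded, and no parent or child forces a single allele at both positions; consistent genotype assignments exist with Farid as Nn or nn.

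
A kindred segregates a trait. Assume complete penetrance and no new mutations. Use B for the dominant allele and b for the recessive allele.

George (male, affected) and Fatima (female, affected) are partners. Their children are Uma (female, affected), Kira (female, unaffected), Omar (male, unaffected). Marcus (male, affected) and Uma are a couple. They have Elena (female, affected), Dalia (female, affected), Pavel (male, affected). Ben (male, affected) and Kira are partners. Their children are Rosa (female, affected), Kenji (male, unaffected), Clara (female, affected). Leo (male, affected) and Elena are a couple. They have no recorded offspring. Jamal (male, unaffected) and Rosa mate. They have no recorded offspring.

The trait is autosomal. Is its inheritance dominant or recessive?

dominant

George and Fatima are both affected yet have an unaffected child Kira. Under a recessive model two affected parents are homozygous and every child would be affected, so the trait cannot be recessive.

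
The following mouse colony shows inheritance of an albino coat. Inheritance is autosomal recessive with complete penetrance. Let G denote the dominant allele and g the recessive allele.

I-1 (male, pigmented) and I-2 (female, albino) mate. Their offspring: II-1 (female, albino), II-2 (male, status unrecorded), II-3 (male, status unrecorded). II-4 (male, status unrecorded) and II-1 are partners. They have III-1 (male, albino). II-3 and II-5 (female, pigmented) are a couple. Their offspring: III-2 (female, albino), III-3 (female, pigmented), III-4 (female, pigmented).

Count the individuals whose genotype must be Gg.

2

Obligate heterozygotes: I-1 is pigmented so carries G and passed g to II-1 (gg), so I-1 is Gg; II-5 is pigmented so carries G and passed g to III-2 (gg), so II-5 is Gg.
Every other individual is either homozygous by phenotype or has at least one consistent homozygous assignment, so the count is 2.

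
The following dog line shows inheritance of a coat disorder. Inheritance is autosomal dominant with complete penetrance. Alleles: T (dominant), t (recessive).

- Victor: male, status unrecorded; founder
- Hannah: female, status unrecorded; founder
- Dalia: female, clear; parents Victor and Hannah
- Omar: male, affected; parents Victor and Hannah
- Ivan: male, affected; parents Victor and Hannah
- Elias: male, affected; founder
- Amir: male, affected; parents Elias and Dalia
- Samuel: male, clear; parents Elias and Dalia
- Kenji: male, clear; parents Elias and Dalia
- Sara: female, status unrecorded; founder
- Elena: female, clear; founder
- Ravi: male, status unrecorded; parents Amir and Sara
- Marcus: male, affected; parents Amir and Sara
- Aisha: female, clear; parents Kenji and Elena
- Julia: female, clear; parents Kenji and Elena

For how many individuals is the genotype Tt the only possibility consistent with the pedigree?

Obligate heterozygotes: Elias is affected so carries T and passed t to Samuel (tt), so Elias is Tt; Amir is affected so carries T and received t from Dalia (tt), so Amir is Tt.
Every other individual is either homozygous by phenotype or has at least one consistent homozygous assignment, so the count is 2.

2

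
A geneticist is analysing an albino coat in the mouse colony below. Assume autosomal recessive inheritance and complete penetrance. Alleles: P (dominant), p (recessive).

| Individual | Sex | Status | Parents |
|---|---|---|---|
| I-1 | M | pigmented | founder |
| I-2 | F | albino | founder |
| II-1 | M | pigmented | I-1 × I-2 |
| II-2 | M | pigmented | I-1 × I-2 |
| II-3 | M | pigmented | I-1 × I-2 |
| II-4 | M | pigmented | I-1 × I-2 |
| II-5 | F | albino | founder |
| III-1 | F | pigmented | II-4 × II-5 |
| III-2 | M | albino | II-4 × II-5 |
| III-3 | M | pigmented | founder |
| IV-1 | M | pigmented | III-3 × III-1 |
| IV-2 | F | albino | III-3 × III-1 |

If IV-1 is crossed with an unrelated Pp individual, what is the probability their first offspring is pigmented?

5/6

III-3 is pigmented so carries P and passed p to IV-2 (pp), so III-3 is Pp.
III-1 is pigmented so carries P and received p from II-5 (pp), so III-1 is Pp.
IV-1 is a pigmented offspring of III-3 (Pp) × III-1 (Pp), whose cross gives 1/4 PP : 1/2 Pp : 1/4 pp; conditioning on being pigmented, IV-1 is PP with probability 1/3, Pp with probability 2/3.
Summing over parental genotype combinations, P(offspring is pigmented) = 1/3·1 + 2/3·3/4 = 5/6.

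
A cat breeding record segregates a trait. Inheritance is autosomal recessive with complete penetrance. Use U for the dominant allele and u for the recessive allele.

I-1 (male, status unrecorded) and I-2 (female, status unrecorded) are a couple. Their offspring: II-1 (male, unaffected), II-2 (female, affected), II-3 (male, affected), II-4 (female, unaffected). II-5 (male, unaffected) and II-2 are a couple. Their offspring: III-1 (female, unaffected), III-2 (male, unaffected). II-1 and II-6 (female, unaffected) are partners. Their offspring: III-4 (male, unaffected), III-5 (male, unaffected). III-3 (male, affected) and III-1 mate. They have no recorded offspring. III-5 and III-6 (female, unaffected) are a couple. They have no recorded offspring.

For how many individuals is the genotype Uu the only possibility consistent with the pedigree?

2

Obligate heterozygotes: III-1 is unaffected so carries U and received u from II-2 (uu), so III-1 is Uu; III-2 is unaffected so carries U and received u from II-2 (uu), so III-2 is Uu.
Every other individual is either homozygous by phenotype or has at least one consistent homozygous assignment, so the count is 2.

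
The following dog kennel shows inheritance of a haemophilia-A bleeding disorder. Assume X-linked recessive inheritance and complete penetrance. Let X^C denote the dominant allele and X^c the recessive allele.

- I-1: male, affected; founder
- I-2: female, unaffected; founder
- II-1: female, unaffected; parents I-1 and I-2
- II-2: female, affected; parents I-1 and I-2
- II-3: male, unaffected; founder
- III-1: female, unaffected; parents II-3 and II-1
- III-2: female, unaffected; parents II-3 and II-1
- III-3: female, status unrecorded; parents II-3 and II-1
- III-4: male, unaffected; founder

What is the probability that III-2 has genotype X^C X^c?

II-3 is unaffected, so II-3 is X^C Y.
II-1 is unaffected so carries C and received c from I-1 (X^c Y), so II-1 is X^C X^c.
Their cross gives offspring ratios 1/2 X^C X^C : 1/2 X^C X^c. Conditioning on III-2 being unaffected, P(X^C X^c) = 1/2 / 1 = 1/2.

1/2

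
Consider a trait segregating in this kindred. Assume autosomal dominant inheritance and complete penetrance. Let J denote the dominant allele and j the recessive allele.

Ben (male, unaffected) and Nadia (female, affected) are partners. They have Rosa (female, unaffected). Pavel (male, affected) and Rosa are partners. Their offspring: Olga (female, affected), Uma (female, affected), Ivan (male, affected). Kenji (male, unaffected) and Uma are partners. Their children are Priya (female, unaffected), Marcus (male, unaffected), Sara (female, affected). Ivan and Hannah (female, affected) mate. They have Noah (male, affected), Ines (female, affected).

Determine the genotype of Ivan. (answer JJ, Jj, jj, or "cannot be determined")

Jj

From phenotype alone, Ivan is JJ or Jj.
Ivan is affected so carries J and received j from Rosa (jj), so Ivan is Jj.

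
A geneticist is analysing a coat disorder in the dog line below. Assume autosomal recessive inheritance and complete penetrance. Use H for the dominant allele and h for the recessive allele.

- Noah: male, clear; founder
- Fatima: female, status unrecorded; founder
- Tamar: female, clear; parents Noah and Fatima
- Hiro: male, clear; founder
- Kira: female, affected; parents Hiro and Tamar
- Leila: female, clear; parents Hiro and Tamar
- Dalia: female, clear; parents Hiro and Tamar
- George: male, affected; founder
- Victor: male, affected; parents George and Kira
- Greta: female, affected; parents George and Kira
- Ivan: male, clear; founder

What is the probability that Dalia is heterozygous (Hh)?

Hiro is clear so carries H and passed h to Kira (hh), so Hiro is Hh.
Tamar is clear so carries H and passed h to Kira (hh), so Tamar is Hh.
Their cross gives offspring ratios 1/4 HH : 1/2 Hh : 1/4 hh. Conditioning on Dalia being clear, P(Hh) = 1/2 / 3/4 = 2/3.

2/3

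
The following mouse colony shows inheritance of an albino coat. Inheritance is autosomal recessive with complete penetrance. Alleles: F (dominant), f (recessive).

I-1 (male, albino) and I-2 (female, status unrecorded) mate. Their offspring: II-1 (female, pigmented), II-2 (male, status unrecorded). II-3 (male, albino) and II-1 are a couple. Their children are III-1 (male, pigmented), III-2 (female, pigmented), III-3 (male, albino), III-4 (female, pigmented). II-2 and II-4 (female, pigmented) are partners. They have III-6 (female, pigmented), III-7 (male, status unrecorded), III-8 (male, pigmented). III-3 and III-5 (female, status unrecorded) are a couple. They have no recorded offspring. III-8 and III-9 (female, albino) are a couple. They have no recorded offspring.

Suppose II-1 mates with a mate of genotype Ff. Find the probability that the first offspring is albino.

II-1 is pigmented so carries F and received f from I-1 (ff), so II-1 is Ff.
The cross gives 1/4 FF : 1/2 Ff : 1/4 ff, so P(offspring is albino) = 1/4.

1/4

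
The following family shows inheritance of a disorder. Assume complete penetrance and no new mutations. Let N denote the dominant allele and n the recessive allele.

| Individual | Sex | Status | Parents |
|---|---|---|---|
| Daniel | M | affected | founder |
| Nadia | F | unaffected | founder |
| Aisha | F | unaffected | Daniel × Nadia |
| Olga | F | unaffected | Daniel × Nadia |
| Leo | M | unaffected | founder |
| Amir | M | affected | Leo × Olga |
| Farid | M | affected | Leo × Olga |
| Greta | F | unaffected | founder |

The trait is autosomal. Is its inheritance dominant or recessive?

Leo and Olga are both unaffected yet have an affected child Amir. Under dominance, an affected child requires at least one affected parent, so the trait cannot be dominant.

recessive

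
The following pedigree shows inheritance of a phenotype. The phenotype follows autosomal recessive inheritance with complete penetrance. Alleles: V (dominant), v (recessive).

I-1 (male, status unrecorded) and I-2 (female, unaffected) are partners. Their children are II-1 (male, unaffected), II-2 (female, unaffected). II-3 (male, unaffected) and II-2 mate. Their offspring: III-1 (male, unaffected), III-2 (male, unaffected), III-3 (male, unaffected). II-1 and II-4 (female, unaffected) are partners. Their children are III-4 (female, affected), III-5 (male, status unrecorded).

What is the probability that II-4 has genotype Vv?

1

II-4 is unaffected so carries V and passed v to III-4 (vv), so II-4 is Vv, giving P(Vv) = 1.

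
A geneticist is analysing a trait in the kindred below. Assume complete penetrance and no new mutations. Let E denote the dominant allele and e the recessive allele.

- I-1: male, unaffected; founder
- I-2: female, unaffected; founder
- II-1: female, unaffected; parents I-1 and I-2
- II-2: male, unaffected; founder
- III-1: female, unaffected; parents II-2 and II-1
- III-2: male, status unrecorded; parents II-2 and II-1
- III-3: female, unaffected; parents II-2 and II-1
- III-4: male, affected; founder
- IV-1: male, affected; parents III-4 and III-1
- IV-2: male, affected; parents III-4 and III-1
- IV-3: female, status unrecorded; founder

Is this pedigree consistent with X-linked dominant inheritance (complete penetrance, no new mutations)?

No

Under X-linked dominant, IV-1 (affected, male) cannot arise from III-4 (affected) × III-1 (unaffected).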